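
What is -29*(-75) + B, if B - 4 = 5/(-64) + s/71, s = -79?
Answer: 9895965/4544 ≈ 2177.8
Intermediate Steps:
B = 12765/4544 (B = 4 + (5/(-64) - 79/71) = 4 + (5*(-1/64) - 79*1/71) = 4 + (-5/64 - 79/71) = 4 - 5411/4544 = 12765/4544 ≈ 2.8092)
-29*(-75) + B = -29*(-75) + 12765/4544 = 2175 + 12765/4544 = 9895965/4544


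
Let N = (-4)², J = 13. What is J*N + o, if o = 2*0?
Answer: 208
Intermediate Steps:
o = 0
N = 16
J*N + o = 13*16 + 0 = 208 + 0 = 208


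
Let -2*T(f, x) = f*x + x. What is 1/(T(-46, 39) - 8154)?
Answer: -2/14553 ≈ -0.00013743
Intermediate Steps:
T(f, x) = -x/2 - f*x/2 (T(f, x) = -(f*x + x)/2 = -(x + f*x)/2 = -x/2 - f*x/2)
1/(T(-46, 39) - 8154) = 1/(-½*39*(1 - 46) - 8154) = 1/(-½*39*(-45) - 8154) = 1/(1755/2 - 8154) = 1/(-14553/2) = -2/14553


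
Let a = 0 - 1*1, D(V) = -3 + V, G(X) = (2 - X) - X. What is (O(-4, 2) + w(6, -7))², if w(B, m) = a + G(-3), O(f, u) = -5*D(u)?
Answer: 144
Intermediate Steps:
G(X) = 2 - 2*X
O(f, u) = 15 - 5*u (O(f, u) = -5*(-3 + u) = 15 - 5*u)
a = -1 (a = 0 - 1 = -1)
w(B, m) = 7 (w(B, m) = -1 + (2 - 2*(-3)) = -1 + (2 + 6) = -1 + 8 = 7)
(O(-4, 2) + w(6, -7))² = ((15 - 5*2) + 7)² = ((15 - 10) + 7)² = (5 + 7)² = 12² = 144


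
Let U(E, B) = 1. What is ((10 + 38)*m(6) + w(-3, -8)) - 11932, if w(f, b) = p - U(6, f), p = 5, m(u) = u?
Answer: -11640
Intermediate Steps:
w(f, b) = 4 (w(f, b) = 5 - 1*1 = 5 - 1 = 4)
((10 + 38)*m(6) + w(-3, -8)) - 11932 = ((10 + 38)*6 + 4) - 11932 = (48*6 + 4) - 11932 = (288 + 4) - 11932 = 292 - 11932 = -11640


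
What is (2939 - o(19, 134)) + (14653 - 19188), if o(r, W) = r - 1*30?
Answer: -1585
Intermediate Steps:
o(r, W) = -30 + r (o(r, W) = r - 30 = -30 + r)
(2939 - o(19, 134)) + (14653 - 19188) = (2939 - (-30 + 19)) + (14653 - 19188) = (2939 - 1*(-11)) - 4535 = (2939 + 11) - 4535 = 2950 - 4535 = -1585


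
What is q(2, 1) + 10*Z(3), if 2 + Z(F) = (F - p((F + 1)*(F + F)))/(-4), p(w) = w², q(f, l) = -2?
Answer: 2821/2 ≈ 1410.5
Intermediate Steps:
Z(F) = -2 - F/4 + F²*(1 + F)² (Z(F) = -2 + (F - ((F + 1)*(F + F))²)/(-4) = -2 + (F - ((1 + F)*(2*F))²)*(-¼) = -2 + (F - (2*F*(1 + F))²)*(-¼) = -2 + (F - 4*F²*(1 + F)²)*(-¼) = -2 + (-F/4 + F²*(1 + F)²) = -2 - F/4 + F²*(1 + F)²)
q(2, 1) + 10*Z(3) = -2 + 10*(-2 - ¼*3 + 3²*(1 + 3)²) = -2 + 10*(-2 - ¾ + 9*4²) = -2 + 10*(-2 - ¾ + 9*16) = -2 + 10*(-2 - ¾ + 144) = -2 + 10*(565/4) = -2 + 2825/2 = 2821/2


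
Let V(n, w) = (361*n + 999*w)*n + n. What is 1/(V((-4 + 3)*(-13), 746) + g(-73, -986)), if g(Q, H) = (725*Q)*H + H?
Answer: 1/61932388 ≈ 1.6147e-8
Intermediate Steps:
g(Q, H) = H + 725*H*Q (g(Q, H) = 725*H*Q + H = H + 725*H*Q)
V(n, w) = n + n*(361*n + 999*w) (V(n, w) = n*(361*n + 999*w) + n = n + n*(361*n + 999*w))
1/(V((-4 + 3)*(-13), 746) + g(-73, -986)) = 1/(((-4 + 3)*(-13))*(1 + 361*((-4 + 3)*(-13)) + 999*746) - 986*(1 + 725*(-73))) = 1/((-1*(-13))*(1 + 361*(-1*(-13)) + 745254) - 986*(1 - 52925)) = 1/(13*(1 + 361*13 + 745254) - 986*(-52924)) = 1/(13*(1 + 4693 + 745254) + 52183064) = 1/(13*749948 + 52183064) = 1/(9749324 + 52183064) = 1/61932388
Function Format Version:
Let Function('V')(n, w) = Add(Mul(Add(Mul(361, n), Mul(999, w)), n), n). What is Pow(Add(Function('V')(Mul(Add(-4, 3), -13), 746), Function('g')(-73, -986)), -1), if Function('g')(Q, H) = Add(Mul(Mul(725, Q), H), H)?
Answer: Rational(1, 61932388) ≈ 1.6147e-8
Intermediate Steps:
Function('g')(Q, H) = Add(H, Mul(725, H, Q)) (Function('g')(Q, H) = Add(Mul(725, H, Q), H) = Add(H, Mul(725, H, Q)))
Function('V')(n, w) = Add(n, Mul(n, Add(Mul(361, n), Mul(999, w)))) (Function('V')(n, w) = Add(Mul(n, Add(Mul(361, n), Mul(999, w))), n) = Add(n, Mul(n, Add(Mul(361, n), Mul(999, w)))))
Pow(Add(Function('V')(Mul(Add(-4, 3), -13), 746), Function('g')(-73, -986)), -1) = Pow(Add(Mul(Mul(Add(-4, 3), -13), Add(1, Mul(361, Mul(Add(-4, 3), -13)), Mul(999, 746))), Mul(-986, Add(1, Mul(725, -73)))), -1) = Pow(Add(Mul(Mul(-1, -13), Add(1, Mul(361, Mul(-1, -13)), 745254)), Mul(-986, Add(1, -52925))), -1) = Pow(Add(Mul(13, Add(1, Mul(361, 13), 745254)), Mul(-986, -52924)), -1) = Pow(Add(Mul(13, Add(1, 4693, 745254)), 52183064), -1) = Pow(Add(Mul(13, 749948), 52183064), -1) = Pow(Add(9749324, 52183064), -1) = Pow(61932388, -1) = Rational(1, 61932388)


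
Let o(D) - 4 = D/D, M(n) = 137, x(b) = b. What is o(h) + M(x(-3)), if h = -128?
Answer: 142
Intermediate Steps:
o(D) = 5 (o(D) = 4 + D/D = 4 + 1 = 5)
o(h) + M(x(-3)) = 5 + 137 = 142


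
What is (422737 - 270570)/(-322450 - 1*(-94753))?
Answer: -152167/227697 ≈ -0.66829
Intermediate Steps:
(422737 - 270570)/(-322450 - 1*(-94753)) = 152167/(-322450 + 94753) = 152167/(-227697) = 152167*(-1/227697) = -152167/227697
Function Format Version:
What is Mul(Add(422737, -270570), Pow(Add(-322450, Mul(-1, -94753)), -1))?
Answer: Rational(-152167, 227697) ≈ -0.66829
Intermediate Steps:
Mul(Add(422737, -270570), Pow(Add(-322450, Mul(-1, -94753)), -1)) = Mul(152167, Pow(Add(-322450, 94753), -1)) = Mul(152167, Pow(-227697, -1)) = Mul(152167, Rational(-1, 227697)) = Rational(-152167, 227697)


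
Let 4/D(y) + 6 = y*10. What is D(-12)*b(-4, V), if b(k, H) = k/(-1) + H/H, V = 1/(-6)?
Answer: -10/63 ≈ -0.15873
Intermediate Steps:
V = -1/6 ≈ -0.16667
b(k, H) = 1 - k (b(k, H) = k*(-1) + 1 = -k + 1 = 1 - k)
D(y) = 4/(-6 + 10*y) (D(y) = 4/(-6 + y*10) = 4/(-6 + 10*y))
D(-12)*b(-4, V) = (2/(-3 + 5*(-12)))*(1 - 1*(-4)) = (2/(-3 - 60))*(1 + 4) = (2/(-63))*5 = (2*(-1/63))*5 = -2/63*5 = -10/63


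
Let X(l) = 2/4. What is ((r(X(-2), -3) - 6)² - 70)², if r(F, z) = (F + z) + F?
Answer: 36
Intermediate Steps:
X(l) = ½ (X(l) = 2*(¼) = ½)
r(F, z) = z + 2*F
((r(X(-2), -3) - 6)² - 70)² = (((-3 + 2*(½)) - 6)² - 70)² = (((-3 + 1) - 6)² - 70)² = ((-2 - 6)² - 70)² = ((-8)² - 70)² = (64 - 70)² = (-6)² = 36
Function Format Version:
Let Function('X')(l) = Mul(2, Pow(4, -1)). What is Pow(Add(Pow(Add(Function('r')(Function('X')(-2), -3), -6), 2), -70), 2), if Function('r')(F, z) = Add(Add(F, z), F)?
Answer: 36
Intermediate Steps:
Function('X')(l) = Rational(1, 2) (Function('X')(l) = Mul(2, Rational(1, 4)) = Rational(1, 2))
Function('r')(F, z) = Add(z, Mul(2, F))
Pow(Add(Pow(Add(Function('r')(Function('X')(-2), -3), -6), 2), -70), 2) = Pow(Add(Pow(Add(Add(-3, Mul(2, Rational(1, 2))), -6), 2), -70), 2) = Pow(Add(Pow(Add(Add(-3, 1), -6), 2), -70), 2) = Pow(Add(Pow(Add(-2, -6), 2), -70), 2) = Pow(Add(Pow(-8, 2), -70), 2) = Pow(Add(64, -70), 2) = Pow(-6, 2) = 36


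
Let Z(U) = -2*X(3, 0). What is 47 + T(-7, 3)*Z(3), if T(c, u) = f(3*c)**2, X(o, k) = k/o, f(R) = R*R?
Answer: 47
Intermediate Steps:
f(R) = R**2
Z(U) = 0 (Z(U) = -0/3 = -2*0 = 0)
T(c, u) = 81*c**4 (T(c, u) = ((3*c)**2)**2 = (9*c**2)**2 = 81*c**4)
47 + T(-7, 3)*Z(3) = 47 + (81*(-7)**4)*0 = 47 + (81*2401)*0 = 47 + 194481*0 = 47 + 0 = 47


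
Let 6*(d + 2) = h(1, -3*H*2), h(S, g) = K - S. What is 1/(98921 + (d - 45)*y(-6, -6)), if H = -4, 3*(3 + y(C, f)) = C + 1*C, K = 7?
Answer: 1/99243 ≈ 1.0076e-5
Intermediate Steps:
y(C, f) = -3 + 2*C/3 (y(C, f) = -3 + (C + 1*C)/3 = -3 + (C + C)/3 = -3 + (2*C)/3 = -3 + 2*C/3)
h(S, g) = 7 - S
d = -1 (d = -2 + (7 - 1*1)/6 = -2 + (7 - 1)/6 = -2 + (⅙)*6 = -2 + 1 = -1)
1/(98921 + (d - 45)*y(-6, -6)) = 1/(98921 + (-1 - 45)*(-3 + (⅔)*(-6))) = 1/(98921 - 46*(-3 - 4)) = 1/(98921 - 46*(-7)) = 1/(98921 + 322) = 1/99243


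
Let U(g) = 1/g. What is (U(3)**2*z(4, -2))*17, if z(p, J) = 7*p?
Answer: 476/9 ≈ 52.889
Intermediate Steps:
U(g) = 1/g
(U(3)**2*z(4, -2))*17 = ((1/3)**2*(7*4))*17 = ((1/3)**2*28)*17 = ((1/9)*28)*17 = (28/9)*17 = 476/9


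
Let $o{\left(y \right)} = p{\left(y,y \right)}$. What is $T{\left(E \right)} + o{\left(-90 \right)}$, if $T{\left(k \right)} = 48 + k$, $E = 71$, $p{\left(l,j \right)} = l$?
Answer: $29$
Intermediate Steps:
$o{\left(y \right)} = y$
$T{\left(E \right)} + o{\left(-90 \right)} = \left(48 + 71\right) - 90 = 119 - 90 = 29$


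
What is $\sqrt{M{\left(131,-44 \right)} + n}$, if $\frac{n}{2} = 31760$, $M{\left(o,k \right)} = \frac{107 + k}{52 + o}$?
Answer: $\frac{\sqrt{236359201}}{61} \approx 252.03$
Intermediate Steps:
$M{\left(o,k \right)} = \frac{107 + k}{52 + o}$
$n = 63520$ ($n = 2 \cdot 31760 = 63520$)
$\sqrt{M{\left(131,-44 \right)} + n} = \sqrt{\frac{107 - 44}{52 + 131} + 63520} = \sqrt{\frac{1}{183} \cdot 63 + 63520} = \sqrt{\frac{21}{61} + 63520} = \sqrt{\frac{3874741}{61}} = \frac{\sqrt{236359201}}{61}$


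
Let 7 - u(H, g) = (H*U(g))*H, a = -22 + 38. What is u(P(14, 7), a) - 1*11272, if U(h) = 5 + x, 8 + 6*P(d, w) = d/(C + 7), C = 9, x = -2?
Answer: -2884923/256 ≈ -11269.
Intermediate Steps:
a = 16
P(d, w) = -4/3 + d/96 (P(d, w) = -4/3 + (d/(9 + 7))/6 = -4/3 + (d/16)/6 = -4/3 + d/96)
U(h) = 3 (U(h) = 5 - 2 = 3)
u(H, g) = 7 - 3*H² (u(H, g) = 7 - H*3*H = 7 - 3*H*H = 7 - 3*H²)
u(P(14, 7), a) - 1*11272 = (7 - 3*(-4/3 + (1/96)*14)²) - 1*11272 = (7 - 3*(-4/3 + 7/48)²) - 11272 = (7 - 3*(-19/16)²) - 11272 = (7 - 3*361/256) - 11272 = (7 - 1083/256) - 11272 = 709/256 - 11272 = -2884923/256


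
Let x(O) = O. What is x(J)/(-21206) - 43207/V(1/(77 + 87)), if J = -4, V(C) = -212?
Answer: 458124245/2247836 ≈ 203.81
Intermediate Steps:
x(J)/(-21206) - 43207/V(1/(77 + 87)) = -4/(-21206) - 43207/(-212) = -4*(-1/21206) - 43207*(-1/212) = 2/10603 + 43207/212 = 458124245/2247836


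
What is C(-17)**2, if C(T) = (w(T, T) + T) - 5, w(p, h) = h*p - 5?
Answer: 68644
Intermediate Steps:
w(p, h) = -5 + h*p
C(T) = -10 + T + T**2 (C(T) = ((-5 + T*T) + T) - 5 = ((-5 + T**2) + T) - 5 = (-5 + T + T**2) - 5 = -10 + T + T**2)
C(-17)**2 = (-10 - 17 + (-17)**2)**2 = (-10 - 17 + 289)**2 = 262**2 = 68644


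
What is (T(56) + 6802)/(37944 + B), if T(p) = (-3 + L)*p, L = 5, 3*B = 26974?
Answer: 10371/70403 ≈ 0.14731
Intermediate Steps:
B = 26974/3 (B = (⅓)*26974 = 26974/3 ≈ 8991.3)
T(p) = 2*p (T(p) = (-3 + 5)*p = 2*p)
(T(56) + 6802)/(37944 + B) = (2*56 + 6802)/(37944 + 26974/3) = (112 + 6802)/(140806/3) = 6914*(3/140806) = 10371/70403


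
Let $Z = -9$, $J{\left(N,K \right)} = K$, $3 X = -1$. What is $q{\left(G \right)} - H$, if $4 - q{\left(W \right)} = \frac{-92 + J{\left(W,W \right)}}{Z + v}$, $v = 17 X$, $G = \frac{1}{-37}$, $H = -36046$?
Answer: $\frac{58679185}{1628} \approx 36044.0$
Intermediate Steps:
$X = - \frac{1}{3}$ ($X = \frac{1}{3} \left(-1\right) = - \frac{1}{3} \approx -0.33333$)
$G = - \frac{1}{37} \approx -0.027027$
$v = - \frac{17}{3}$ ($v = 17 \left(- \frac{1}{3}\right) = - \frac{17}{3} \approx -5.6667$)
$q{\left(W \right)} = - \frac{25}{11} + \frac{3 W}{44}$ ($q{\left(W \right)} = 4 - \frac{-92 + W}{-9 - \frac{17}{3}} = 4 - \frac{-92 + W}{- \frac{44}{3}} = 4 - \left(-92 + W\right) \left(- \frac{3}{44}\right) = 4 - \left(\frac{69}{11} - \frac{3 W}{44}\right) = 4 + \left(- \frac{69}{11} + \frac{3 W}{44}\right) = - \frac{25}{11} + \frac{3 W}{44}$)
$q{\left(G \right)} - H = \left(- \frac{25}{11} + \frac{3}{44} \left(- \frac{1}{37}\right)\right) - -36046 = \left(- \frac{25}{11} - \frac{3}{1628}\right) + 36046 = - \frac{3703}{1628} + 36046 = \frac{58679185}{1628}$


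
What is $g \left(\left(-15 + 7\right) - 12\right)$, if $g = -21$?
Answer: $420$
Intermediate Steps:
$g \left(\left(-15 + 7\right) - 12\right) = - 21 \left(\left(-15 + 7\right) - 12\right) = - 21 \left(-8 - 12\right) = \left(-21\right) \left(-20\right) = 420$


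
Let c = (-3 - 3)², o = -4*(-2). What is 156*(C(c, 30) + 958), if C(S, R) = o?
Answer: 150696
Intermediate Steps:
o = 8
c = 36 (c = (-6)² = 36)
C(S, R) = 8
156*(C(c, 30) + 958) = 156*(8 + 958) = 156*966 = 150696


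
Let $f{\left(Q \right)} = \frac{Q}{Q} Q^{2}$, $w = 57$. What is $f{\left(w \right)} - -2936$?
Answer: $6185$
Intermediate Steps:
$f{\left(Q \right)} = Q^{2}$ ($f{\left(Q \right)} = 1 Q^{2} = Q^{2}$)
$f{\left(w \right)} - -2936 = 57^{2} - -2936 = 3249 + 2936 = 6185$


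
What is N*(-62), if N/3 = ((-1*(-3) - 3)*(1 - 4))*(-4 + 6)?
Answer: 0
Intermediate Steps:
N = 0 (N = 3*(((-1*(-3) - 3)*(1 - 4))*(-4 + 6)) = 3*(((3 - 3)*(-3))*2) = 3*((0*(-3))*2) = 3*(0*2) = 3*0 = 0)
N*(-62) = 0*(-62) = 0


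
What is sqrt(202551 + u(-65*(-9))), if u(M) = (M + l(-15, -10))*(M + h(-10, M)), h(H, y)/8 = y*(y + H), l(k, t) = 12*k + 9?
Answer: sqrt(1114518741) ≈ 33384.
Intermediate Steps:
l(k, t) = 9 + 12*k
h(H, y) = 8*y*(H + y) (h(H, y) = 8*(y*(y + H)) = 8*(y*(H + y)) = 8*y*(H + y))
u(M) = (-171 + M)*(M + 8*M*(-10 + M)) (u(M) = (M + (9 + 12*(-15)))*(M + 8*M*(-10 + M)) = (M + (9 - 180))*(M + 8*M*(-10 + M)) = (M - 171)*(M + 8*M*(-10 + M)) = (-171 + M)*(M + 8*M*(-10 + M)))
sqrt(202551 + u(-65*(-9))) = sqrt(202551 + (-65*(-9))*(13509 - (-94055)*(-9) + 8*(-65*(-9))**2)) = sqrt(202551 + 585*(13509 - 1447*585 + 8*585**2)) = sqrt(202551 + 585*(13509 - 846495 + 8*342225)) = sqrt(202551 + 585*(13509 - 846495 + 2737800)) = sqrt(202551 + 585*1904814) = sqrt(202551 + 1114316190) = sqrt(1114518741)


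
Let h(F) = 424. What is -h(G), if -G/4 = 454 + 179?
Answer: -424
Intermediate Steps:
G = -2532 (G = -4*(454 + 179) = -4*633 = -2532)
-h(G) = -1*424 = -424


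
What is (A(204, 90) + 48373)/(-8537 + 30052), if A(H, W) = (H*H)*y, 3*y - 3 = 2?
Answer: 117733/21515 ≈ 5.4721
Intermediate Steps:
y = 5/3 (y = 1 + (⅓)*2 = 1 + ⅔ = 5/3 ≈ 1.6667)
A(H, W) = 5*H²/3 (A(H, W) = (H*H)*(5/3) = H²*(5/3) = 5*H²/3)
(A(204, 90) + 48373)/(-8537 + 30052) = ((5/3)*204² + 48373)/(-8537 + 30052) = ((5/3)*41616 + 48373)/21515 = (69360 + 48373)*(1/21515) = 117733*(1/21515) = 117733/21515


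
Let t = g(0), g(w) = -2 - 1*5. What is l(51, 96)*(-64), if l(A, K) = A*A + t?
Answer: -166016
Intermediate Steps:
g(w) = -7 (g(w) = -2 - 5 = -7)
t = -7
l(A, K) = -7 + A² (l(A, K) = A*A - 7 = A² - 7 = -7 + A²)
l(51, 96)*(-64) = (-7 + 51²)*(-64) = (-7 + 2601)*(-64) = 2594*(-64) = -166016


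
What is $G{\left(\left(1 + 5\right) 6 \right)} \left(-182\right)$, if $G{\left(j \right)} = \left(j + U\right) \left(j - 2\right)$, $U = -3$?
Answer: $-204204$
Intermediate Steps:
$G{\left(j \right)} = \left(-3 + j\right) \left(-2 + j\right)$ ($G{\left(j \right)} = \left(j - 3\right) \left(j - 2\right) = \left(-3 + j\right) \left(-2 + j\right)$)
$G{\left(\left(1 + 5\right) 6 \right)} \left(-182\right) = \left(6 + \left(\left(1 + 5\right) 6\right)^{2} - 5 \left(1 + 5\right) 6\right) \left(-182\right) = \left(6 + \left(6 \cdot 6\right)^{2} - 5 \cdot 6 \cdot 6\right) \left(-182\right) = \left(6 + 36^{2} - 180\right) \left(-182\right) = \left(6 + 1296 - 180\right) \left(-182\right) = 1122 \left(-182\right) = -204204$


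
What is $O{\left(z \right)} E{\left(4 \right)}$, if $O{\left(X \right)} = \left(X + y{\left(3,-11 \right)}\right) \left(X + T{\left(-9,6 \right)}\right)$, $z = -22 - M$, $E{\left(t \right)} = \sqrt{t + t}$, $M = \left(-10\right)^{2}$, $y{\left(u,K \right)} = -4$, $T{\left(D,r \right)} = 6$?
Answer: $29232 \sqrt{2} \approx 41340.0$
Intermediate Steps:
$M = 100$
$E{\left(t \right)} = \sqrt{2} \sqrt{t}$ ($E{\left(t \right)} = \sqrt{2 t} = \sqrt{2} \sqrt{t}$)
$z = -122$ ($z = -22 - 100 = -122$)
$O{\left(X \right)} = \left(-4 + X\right) \left(6 + X\right)$ ($O{\left(X \right)} = \left(X - 4\right) \left(X + 6\right) = \left(-4 + X\right) \left(6 + X\right)$)
$O{\left(z \right)} E{\left(4 \right)} = \left(-24 + \left(-122\right)^{2} + 2 \left(-122\right)\right) \sqrt{2} \sqrt{4} = \left(-24 + 14884 - 244\right) \sqrt{2} \cdot 2 = 14616 \cdot 2 \sqrt{2} = 29232 \sqrt{2}$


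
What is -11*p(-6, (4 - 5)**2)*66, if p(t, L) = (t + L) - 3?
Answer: 5808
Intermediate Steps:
p(t, L) = -3 + L + t (p(t, L) = (L + t) - 3 = -3 + L + t)
-11*p(-6, (4 - 5)**2)*66 = -11*(-3 + (4 - 5)**2 - 6)*66 = -11*(-3 + (-1)**2 - 6)*66 = -11*(-3 + 1 - 6)*66 = -11*(-8)*66 = 88*66 = 5808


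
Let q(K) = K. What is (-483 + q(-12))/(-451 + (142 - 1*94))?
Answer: 495/403 ≈ 1.2283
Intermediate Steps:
(-483 + q(-12))/(-451 + (142 - 1*94)) = (-483 - 12)/(-451 + (142 - 1*94)) = -495/(-451 + (142 - 94)) = -495/(-451 + 48) = -495/(-403) = -495*(-1/403) = 495/403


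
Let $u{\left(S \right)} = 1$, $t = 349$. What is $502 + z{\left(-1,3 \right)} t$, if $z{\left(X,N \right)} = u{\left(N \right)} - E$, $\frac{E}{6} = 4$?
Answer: $-7525$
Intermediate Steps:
$E = 24$ ($E = 6 \cdot 4 = 24$)
$z{\left(X,N \right)} = -23$ ($z{\left(X,N \right)} = 1 - 24 = -23$)
$502 + z{\left(-1,3 \right)} t = 502 - 8027 = -7525$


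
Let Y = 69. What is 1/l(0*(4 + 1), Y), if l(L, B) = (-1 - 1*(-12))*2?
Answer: 1/22 ≈ 0.045455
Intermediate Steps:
l(L, B) = 22 (l(L, B) = (-1 + 12)*2 = 11*2 = 22)
1/l(0*(4 + 1), Y) = 1/22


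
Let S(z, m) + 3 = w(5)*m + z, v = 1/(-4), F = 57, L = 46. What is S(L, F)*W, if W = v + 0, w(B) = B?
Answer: -82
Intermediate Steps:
v = -¼ ≈ -0.25000
W = -¼ (W = -¼ + 0 = -¼ ≈ -0.25000)
S(z, m) = -3 + z + 5*m (S(z, m) = -3 + (5*m + z) = -3 + (z + 5*m) = -3 + z + 5*m)
S(L, F)*W = (-3 + 46 + 5*57)*(-¼) = (-3 + 46 + 285)*(-¼) = 328*(-¼) = -82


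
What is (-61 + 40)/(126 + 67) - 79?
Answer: -15268/193 ≈ -79.109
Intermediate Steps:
(-61 + 40)/(126 + 67) - 79 = -21/193 - 79 = -15268/193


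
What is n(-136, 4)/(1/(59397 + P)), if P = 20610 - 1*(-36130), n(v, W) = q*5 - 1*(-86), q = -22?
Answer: -2787288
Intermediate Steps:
n(v, W) = -24 (n(v, W) = -22*5 - 1*(-86) = -110 + 86 = -24)
P = 56740 (P = 20610 + 36130 = 56740)
n(-136, 4)/(1/(59397 + P)) = -24/(1/(59397 + 56740)) = -24/(1/116137) = -24/1/116137 = -24*116137 = -2787288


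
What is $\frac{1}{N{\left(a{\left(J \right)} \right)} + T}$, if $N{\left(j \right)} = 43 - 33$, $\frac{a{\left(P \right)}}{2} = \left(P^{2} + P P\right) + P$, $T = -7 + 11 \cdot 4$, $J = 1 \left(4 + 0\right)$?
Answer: $\frac{1}{47} \approx 0.021277$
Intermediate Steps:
$J = 4$ ($J = 1 \cdot 4 = 4$)
$T = 37$ ($T = -7 + 44 = 37$)
$a{\left(P \right)} = 2 P + 4 P^{2}$ ($a{\left(P \right)} = 2 \left(\left(P^{2} + P P\right) + P\right) = 2 \left(\left(P^{2} + P^{2}\right) + P\right) = 2 \left(2 P^{2} + P\right) = 2 \left(P + 2 P^{2}\right) = 2 P + 4 P^{2}$)
$N{\left(j \right)} = 10$
$\frac{1}{N{\left(a{\left(J \right)} \right)} + T} = \frac{1}{10 + 37} = \frac{1}{47}$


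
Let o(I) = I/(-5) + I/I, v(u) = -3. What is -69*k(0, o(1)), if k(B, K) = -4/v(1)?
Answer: -92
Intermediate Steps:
o(I) = 1 - I/5 (o(I) = I*(-⅕) + 1 = -I/5 + 1 = 1 - I/5)
k(B, K) = 4/3 (k(B, K) = -4/(-3) = -4*(-⅓) = 4/3)
-69*k(0, o(1)) = -69*4/3 = -92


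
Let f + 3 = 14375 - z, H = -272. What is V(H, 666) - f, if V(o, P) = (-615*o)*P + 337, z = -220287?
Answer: 111174158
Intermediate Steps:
V(o, P) = 337 - 615*P*o (V(o, P) = -615*P*o + 337 = 337 - 615*P*o)
f = 234659 (f = -3 + (14375 - 1*(-220287)) = -3 + (14375 + 220287) = -3 + 234662 = 234659)
V(H, 666) - f = (337 - 615*666*(-272)) - 1*234659 = (337 + 111408480) - 234659 = 111408817 - 234659 = 111174158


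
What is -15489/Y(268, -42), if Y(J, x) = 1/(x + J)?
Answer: -3500514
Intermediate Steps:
Y(J, x) = 1/(J + x)
-15489/Y(268, -42) = -15489/(1/(268 - 42)) = -15489/(1/226) = -15489/1/226 = -15489*226 = -3500514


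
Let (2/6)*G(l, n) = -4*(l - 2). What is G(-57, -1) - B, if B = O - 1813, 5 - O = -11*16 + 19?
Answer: 2359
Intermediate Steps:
O = 162 (O = 5 - (-11*16 + 19) = 5 - (-176 + 19) = 5 - 1*(-157) = 5 + 157 = 162)
G(l, n) = 24 - 12*l (G(l, n) = 3*(-4*(l - 2)) = 3*(-4*(-2 + l)) = 3*(8 - 4*l) = 24 - 12*l)
B = -1651 (B = 162 - 1813 = -1651)
G(-57, -1) - B = (24 - 12*(-57)) - 1*(-1651) = (24 + 684) + 1651 = 708 + 1651 = 2359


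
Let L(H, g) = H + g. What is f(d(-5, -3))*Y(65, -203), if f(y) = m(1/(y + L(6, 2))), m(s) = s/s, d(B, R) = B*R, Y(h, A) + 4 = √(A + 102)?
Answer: -4 + I*√101 ≈ -4.0 + 10.05*I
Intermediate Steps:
Y(h, A) = -4 + √(102 + A) (Y(h, A) = -4 + √(A + 102) = -4 + √(102 + A))
m(s) = 1
f(y) = 1
f(d(-5, -3))*Y(65, -203) = 1*(-4 + √(102 - 203)) = 1*(-4 + √(-101)) = 1*(-4 + I*√101) = -4 + I*√101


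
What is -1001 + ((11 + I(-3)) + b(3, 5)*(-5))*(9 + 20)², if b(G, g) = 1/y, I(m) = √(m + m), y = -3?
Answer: 28955/3 + 841*I*√6 ≈ 9651.7 + 2060.0*I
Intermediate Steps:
I(m) = √2*√m (I(m) = √(2*m) = √2*√m)
b(G, g) = -⅓ (b(G, g) = 1/(-3) = -⅓)
-1001 + ((11 + I(-3)) + b(3, 5)*(-5))*(9 + 20)² = -1001 + ((11 + √2*√(-3)) - ⅓*(-5))*(9 + 20)² = -1001 + ((11 + √2*(I*√3)) + 5/3)*29² = -1001 + ((11 + I*√6) + 5/3)*841 = -1001 + (38/3 + I*√6)*841 = -1001 + (31958/3 + 841*I*√6) = 28955/3 + 841*I*√6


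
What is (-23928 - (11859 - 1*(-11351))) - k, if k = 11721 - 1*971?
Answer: -57888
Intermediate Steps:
k = 10750 (k = 11721 - 971 = 10750)
(-23928 - (11859 - 1*(-11351))) - k = (-23928 - (11859 - 1*(-11351))) - 1*10750 = (-23928 - (11859 + 11351)) - 10750 = (-23928 - 1*23210) - 10750 = (-23928 - 23210) - 10750 = -47138 - 10750 = -57888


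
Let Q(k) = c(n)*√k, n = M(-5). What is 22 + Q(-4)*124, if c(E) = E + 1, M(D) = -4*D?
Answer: 22 + 5208*I ≈ 22.0 + 5208.0*I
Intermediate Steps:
n = 20 (n = -4*(-5) = 20)
c(E) = 1 + E
Q(k) = 21*√k (Q(k) = (1 + 20)*√k = 21*√k)
22 + Q(-4)*124 = 22 + (21*√(-4))*124 = 22 + (21*(2*I))*124 = 22 + (42*I)*124 = 22 + 5208*I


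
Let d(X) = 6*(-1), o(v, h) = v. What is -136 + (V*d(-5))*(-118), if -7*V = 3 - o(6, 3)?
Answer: 1172/7 ≈ 167.43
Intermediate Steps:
d(X) = -6
V = 3/7 (V = -(3 - 1*6)/7 = -(3 - 6)/7 = -⅐*(-3) = 3/7 ≈ 0.42857)
-136 + (V*d(-5))*(-118) = -136 + ((3/7)*(-6))*(-118) = -136 - 18/7*(-118) = -136 + 2124/7 = 1172/7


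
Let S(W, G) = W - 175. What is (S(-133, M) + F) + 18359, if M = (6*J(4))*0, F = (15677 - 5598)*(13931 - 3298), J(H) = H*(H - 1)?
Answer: 107188058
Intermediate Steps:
J(H) = H*(-1 + H)
F = 107170007 (F = 10079*10633 = 107170007)
M = 0 (M = (6*(4*(-1 + 4)))*0 = (6*(4*3))*0 = (6*12)*0 = 72*0 = 0)
S(W, G) = -175 + W
(S(-133, M) + F) + 18359 = ((-175 - 133) + 107170007) + 18359 = (-308 + 107170007) + 18359 = 107169699 + 18359 = 107188058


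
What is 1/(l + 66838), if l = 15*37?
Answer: 1/67393 ≈ 1.4838e-5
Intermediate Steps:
l = 555
1/(l + 66838) = 1/(555 + 66838) = 1/67393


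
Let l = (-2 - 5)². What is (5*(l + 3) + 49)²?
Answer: 95481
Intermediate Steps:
l = 49 (l = (-7)² = 49)
(5*(l + 3) + 49)² = (5*(49 + 3) + 49)² = (5*52 + 49)² = (260 + 49)² = 309² = 95481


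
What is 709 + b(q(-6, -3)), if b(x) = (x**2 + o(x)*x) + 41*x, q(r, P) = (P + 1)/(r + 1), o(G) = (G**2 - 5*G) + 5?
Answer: 90853/125 ≈ 726.82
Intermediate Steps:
o(G) = 5 + G**2 - 5*G
q(r, P) = (1 + P)/(1 + r)
b(x) = x**2 + 41*x + x*(5 + x**2 - 5*x) (b(x) = (x**2 + (5 + x**2 - 5*x)*x) + 41*x = (x**2 + x*(5 + x**2 - 5*x)) + 41*x = x**2 + 41*x + x*(5 + x**2 - 5*x))
709 + b(q(-6, -3)) = 709 + ((1 - 3)/(1 - 6))*(46 + ((1 - 3)/(1 - 6))**2 - 4*(1 - 3)/(1 - 6)) = 709 + (-2/(-5))*(46 + (-2/(-5))**2 - 4*(-2)/(-5)) = 709 + (-1/5*(-2))*(46 + (-1/5*(-2))**2 - (-4)*(-2)/5) = 709 + 2*(46 + (2/5)**2 - 4*2/5)/5 = 709 + 2*(46 + 4/25 - 8/5)/5 = 709 + (2/5)*(1114/25) = 709 + 2228/125 = 90853/125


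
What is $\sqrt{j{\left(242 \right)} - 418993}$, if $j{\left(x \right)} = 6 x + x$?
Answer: $i \sqrt{417299} \approx 645.99 i$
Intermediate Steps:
$j{\left(x \right)} = 7 x$
$\sqrt{j{\left(242 \right)} - 418993} = \sqrt{7 \cdot 242 - 418993} = \sqrt{1694 - 418993} = \sqrt{-417299} = i \sqrt{417299}$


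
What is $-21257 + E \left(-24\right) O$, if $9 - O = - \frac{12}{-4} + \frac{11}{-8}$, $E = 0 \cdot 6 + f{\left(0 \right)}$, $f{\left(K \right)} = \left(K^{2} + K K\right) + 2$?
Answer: $-21611$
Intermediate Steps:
$f{\left(K \right)} = 2 + 2 K^{2}$ ($f{\left(K \right)} = \left(K^{2} + K^{2}\right) + 2 = 2 K^{2} + 2 = 2 + 2 K^{2}$)
$E = 2$ ($E = 0 \cdot 6 + \left(2 + 2 \cdot 0^{2}\right) = 0 + \left(2 + 2 \cdot 0\right) = 0 + \left(2 + 0\right) = 0 + 2 = 2$)
$O = \frac{59}{8}$ ($O = 9 - \left(- \frac{12}{-4} + \frac{11}{-8}\right) = 9 - \left(\left(-12\right) \left(- \frac{1}{4}\right) + 11 \left(- \frac{1}{8}\right)\right) = 9 - \left(3 - \frac{11}{8}\right) = 9 - \frac{13}{8} = \frac{59}{8} \approx 7.375$)
$-21257 + E \left(-24\right) O = -21257 + 2 \left(-24\right) \frac{59}{8} = -21257 - 354 = -21611$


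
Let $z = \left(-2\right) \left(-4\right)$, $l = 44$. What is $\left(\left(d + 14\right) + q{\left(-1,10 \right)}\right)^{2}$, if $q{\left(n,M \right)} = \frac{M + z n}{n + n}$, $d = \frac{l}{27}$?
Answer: $\frac{156025}{729} \approx 214.03$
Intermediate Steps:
$z = 8$
$d = \frac{44}{27} \approx 1.6296$
$q{\left(n,M \right)} = \frac{M + 8 n}{2 n}$ ($q{\left(n,M \right)} = \frac{M + 8 n}{n + n} = \frac{M + 8 n}{2 n}$)
$\left(\left(d + 14\right) + q{\left(-1,10 \right)}\right)^{2} = \left(\left(\frac{44}{27} + 14\right) + \left(4 + \frac{1}{2} \cdot 10 \frac{1}{-1}\right)\right)^{2} = \left(\frac{422}{27} + \left(4 + \frac{1}{2} \cdot 10 \left(-1\right)\right)\right)^{2} = \left(\frac{422}{27} + \left(4 - 5\right)\right)^{2} = \left(\frac{422}{27} - 1\right)^{2} = \left(\frac{395}{27}\right)^{2} = \frac{156025}{729}$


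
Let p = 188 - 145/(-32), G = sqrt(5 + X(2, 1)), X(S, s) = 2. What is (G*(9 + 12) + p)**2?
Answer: 41119009/1024 + 129381*sqrt(7)/16 ≈ 61550.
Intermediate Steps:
G = sqrt(7) (G = sqrt(5 + 2) = sqrt(7) ≈ 2.6458)
p = 6161/32 (p = 188 - 145*(-1/32) = 188 + 145/32 = 6161/32 ≈ 192.53)
(G*(9 + 12) + p)**2 = (sqrt(7)*(9 + 12) + 6161/32)**2 = (sqrt(7)*21 + 6161/32)**2 = (21*sqrt(7) + 6161/32)**2 = (6161/32 + 21*sqrt(7))**2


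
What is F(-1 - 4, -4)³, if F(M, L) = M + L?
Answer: -729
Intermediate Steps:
F(M, L) = L + M
F(-1 - 4, -4)³ = (-4 + (-1 - 4))³ = (-4 - 5)³ = (-9)³ = -729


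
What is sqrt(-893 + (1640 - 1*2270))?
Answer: I*sqrt(1523) ≈ 39.026*I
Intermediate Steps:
sqrt(-893 + (1640 - 1*2270)) = sqrt(-893 + (1640 - 2270)) = sqrt(-893 - 630) = sqrt(-1523) = I*sqrt(1523)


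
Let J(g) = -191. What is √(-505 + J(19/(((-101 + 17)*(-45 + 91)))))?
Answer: 2*I*√174 ≈ 26.382*I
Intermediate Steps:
√(-505 + J(19/(((-101 + 17)*(-45 + 91))))) = √(-505 - 191) = √(-696) = 2*I*√174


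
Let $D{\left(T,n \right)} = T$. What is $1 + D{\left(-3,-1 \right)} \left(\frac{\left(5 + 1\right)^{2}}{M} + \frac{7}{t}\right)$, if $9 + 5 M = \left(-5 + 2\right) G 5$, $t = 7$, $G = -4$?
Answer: $- \frac{214}{17} \approx -12.588$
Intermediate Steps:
$M = \frac{51}{5}$ ($M = - \frac{9}{5} + \frac{\left(-5 + 2\right) \left(-4\right) 5}{5} = - \frac{9}{5} + \frac{\left(-3\right) \left(-4\right) 5}{5} = - \frac{9}{5} + \frac{12 \cdot 5}{5} = - \frac{9}{5} + \frac{1}{5} \cdot 60 = - \frac{9}{5} + 12 = \frac{51}{5} \approx 10.2$)
$1 + D{\left(-3,-1 \right)} \left(\frac{\left(5 + 1\right)^{2}}{M} + \frac{7}{t}\right) = 1 - 3 \left(\frac{\left(5 + 1\right)^{2}}{\frac{51}{5}} + \frac{7}{7}\right) = 1 - 3 \left(6^{2} \cdot \frac{5}{51} + 7 \cdot \frac{1}{7}\right) = 1 - 3 \left(36 \cdot \frac{5}{51} + 1\right) = 1 - 3 \left(\frac{60}{17} + 1\right) = 1 - \frac{231}{17} = - \frac{214}{17}$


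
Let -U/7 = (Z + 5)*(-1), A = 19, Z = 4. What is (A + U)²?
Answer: 6724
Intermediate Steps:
U = 63 (U = -7*(4 + 5)*(-1) = -63*(-1) = -7*(-9) = 63)
(A + U)² = (19 + 63)² = 82² = 6724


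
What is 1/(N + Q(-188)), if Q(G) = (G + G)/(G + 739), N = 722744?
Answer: 551/398231568 ≈ 1.3836e-6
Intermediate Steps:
Q(G) = 2*G/(739 + G) (Q(G) = (2*G)/(739 + G) = 2*G/(739 + G))
1/(N + Q(-188)) = 1/(722744 + 2*(-188)/(739 - 188)) = 1/(722744 + 2*(-188)/551) = 1/(722744 + 2*(-188)*(1/551)) = 1/(722744 - 376/551) = 1/(398231568/551) = 551/398231568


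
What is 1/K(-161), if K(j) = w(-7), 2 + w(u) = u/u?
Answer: -1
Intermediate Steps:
w(u) = -1 (w(u) = -2 + u/u = -2 + 1 = -1)
K(j) = -1
1/K(-161) = 1/(-1) = -1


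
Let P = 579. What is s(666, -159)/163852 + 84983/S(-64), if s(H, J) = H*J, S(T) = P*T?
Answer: -4462160645/1517924928 ≈ -2.9396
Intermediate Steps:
S(T) = 579*T
s(666, -159)/163852 + 84983/S(-64) = (666*(-159))/163852 + 84983/((579*(-64))) = -105894*1/163852 + 84983/(-37056) = -52947/81926 + 84983*(-1/37056) = -52947/81926 - 84983/37056 = -4462160645/1517924928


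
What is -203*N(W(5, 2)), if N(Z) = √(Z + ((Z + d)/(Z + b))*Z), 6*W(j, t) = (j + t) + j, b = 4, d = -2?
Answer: -203*√2 ≈ -287.09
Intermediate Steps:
W(j, t) = j/3 + t/6 (W(j, t) = ((j + t) + j)/6 = (t + 2*j)/6 = j/3 + t/6)
N(Z) = √(Z + Z*(-2 + Z)/(4 + Z)) (N(Z) = √(Z + ((Z - 2)/(Z + 4))*Z) = √(Z + ((-2 + Z)/(4 + Z))*Z) = √(Z + Z*(-2 + Z)/(4 + Z)))
-203*N(W(5, 2)) = -203*√2*√(((⅓)*5 + (⅙)*2)*(1 + ((⅓)*5 + (⅙)*2))/(4 + ((⅓)*5 + (⅙)*2))) = -203*√2*√((5/3 + ⅓)*(1 + (5/3 + ⅓))/(4 + (5/3 + ⅓))) = -203*√2*√(2*(1 + 2)/(4 + 2)) = -203*√2*√(2*3/6) = -203*√2*√(2*(⅙)*3) = -203*√2*√1 = -203*√2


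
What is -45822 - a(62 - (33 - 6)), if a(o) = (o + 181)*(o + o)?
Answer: -60942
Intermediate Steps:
a(o) = 2*o*(181 + o) (a(o) = (181 + o)*(2*o) = 2*o*(181 + o))
-45822 - a(62 - (33 - 6)) = -45822 - 2*(62 - (33 - 6))*(181 + (62 - (33 - 6))) = -45822 - 2*(62 - 1*27)*(181 + (62 - 1*27)) = -45822 - 2*(62 - 27)*(181 + (62 - 27)) = -45822 - 2*35*(181 + 35) = -45822 - 2*35*216 = -45822 - 1*15120 = -45822 - 15120 = -60942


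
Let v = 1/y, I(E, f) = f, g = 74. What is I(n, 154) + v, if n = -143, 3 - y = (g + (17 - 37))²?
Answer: 448601/2913 ≈ 154.00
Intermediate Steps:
y = -2913 (y = 3 - (74 + (17 - 37))² = 3 - (74 - 20)² = 3 - 1*54² = 3 - 1*2916 = 3 - 2916 = -2913)
v = -1/2913 (v = 1/(-2913) = -1/2913 ≈ -0.00034329)
I(n, 154) + v = 154 - 1/2913 = 448601/2913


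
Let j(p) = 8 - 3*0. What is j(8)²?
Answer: 64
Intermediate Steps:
j(p) = 8 (j(p) = 8 + 0 = 8)
j(8)² = 8² = 64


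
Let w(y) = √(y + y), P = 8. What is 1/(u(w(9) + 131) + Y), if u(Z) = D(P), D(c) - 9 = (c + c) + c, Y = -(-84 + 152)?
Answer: -1/35 ≈ -0.028571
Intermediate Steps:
w(y) = √2*√y (w(y) = √(2*y) = √2*√y)
Y = -68 (Y = -1*68 = -68)
D(c) = 9 + 3*c (D(c) = 9 + ((c + c) + c) = 9 + (2*c + c) = 9 + 3*c)
u(Z) = 33 (u(Z) = 9 + 3*8 = 9 + 24 = 33)
1/(u(w(9) + 131) + Y) = 1/(33 - 68) = 1/(-35) = -1/35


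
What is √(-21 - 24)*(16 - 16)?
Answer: 0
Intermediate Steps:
√(-21 - 24)*(16 - 16) = √(-45)*0 = (3*I*√5)*0 = 0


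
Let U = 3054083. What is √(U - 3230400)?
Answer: I*√176317 ≈ 419.9*I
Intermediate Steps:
√(U - 3230400) = √(3054083 - 3230400) = √(-176317) = I*√176317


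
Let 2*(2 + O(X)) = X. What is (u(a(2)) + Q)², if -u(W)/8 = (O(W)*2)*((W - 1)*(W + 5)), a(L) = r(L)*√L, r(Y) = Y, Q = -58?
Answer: 134052 - 90688*√2 ≈ 5799.8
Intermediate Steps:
O(X) = -2 + X/2
a(L) = L^(3/2) (a(L) = L*√L = L^(3/2))
u(W) = -8*(-1 + W)*(-4 + W)*(5 + W) (u(W) = -8*(-2 + W/2)*2*(W - 1)*(W + 5) = -8*(-4 + W)*(-1 + W)*(5 + W) = -8*(-1 + W)*(-4 + W)*(5 + W))
(u(a(2)) + Q)² = ((-160 - 8*16*√2 + 168*2^(3/2)) - 58)² = ((-160 - 8*16*√2 + 168*(2*√2)) - 58)² = ((-160 - 128*√2 + 336*√2) - 58)² = ((-160 + 208*√2) - 58)² = (-218 + 208*√2)²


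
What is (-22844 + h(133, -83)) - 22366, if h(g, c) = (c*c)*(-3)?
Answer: -65877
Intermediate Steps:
h(g, c) = -3*c² (h(g, c) = c²*(-3) = -3*c²)
(-22844 + h(133, -83)) - 22366 = (-22844 - 3*(-83)²) - 22366 = (-22844 - 3*6889) - 22366 = (-22844 - 20667) - 22366 = -43511 - 22366 = -65877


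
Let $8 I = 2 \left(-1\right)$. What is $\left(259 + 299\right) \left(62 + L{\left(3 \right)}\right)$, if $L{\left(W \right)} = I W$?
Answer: $\frac{68355}{2} \approx 34178.0$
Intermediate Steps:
$I = - \frac{1}{4}$ ($I = \frac{2 \left(-1\right)}{8} = \frac{1}{8} \left(-2\right) = - \frac{1}{4} \approx -0.25$)
$L{\left(W \right)} = - \frac{W}{4}$
$\left(259 + 299\right) \left(62 + L{\left(3 \right)}\right) = \left(259 + 299\right) \left(62 - \frac{3}{4}\right) = 558 \left(62 - \frac{3}{4}\right) = 558 \cdot \frac{245}{4} = \frac{68355}{2}$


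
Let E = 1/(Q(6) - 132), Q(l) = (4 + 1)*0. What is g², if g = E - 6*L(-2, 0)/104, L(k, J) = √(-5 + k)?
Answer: -34219/1472328 + I*√7/1144 ≈ -0.023241 + 0.0023127*I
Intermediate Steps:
Q(l) = 0 (Q(l) = 5*0 = 0)
E = -1/132 (E = 1/(0 - 132) = 1/(-132) = -1/132 ≈ -0.0075758)
g = -1/132 - 3*I*√7/52 (g = -1/132 - 6*√(-5 - 2)/104 = -1/132 - 6*√(-7)/104 = -1/132 - 6*(I*√7)/104 = -1/132 - 6*I*√7/104 = -1/132 - 3*I*√7/52 ≈ -0.0075758 - 0.15264*I)
g² = (-1/132 - 3*I*√7/52)²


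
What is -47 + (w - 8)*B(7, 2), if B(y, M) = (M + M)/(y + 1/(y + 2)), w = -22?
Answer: -511/8 ≈ -63.875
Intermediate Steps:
B(y, M) = 2*M/(y + 1/(2 + y)) (B(y, M) = (2*M)/(y + 1/(2 + y)) = 2*M/(y + 1/(2 + y)))
-47 + (w - 8)*B(7, 2) = -47 + (-22 - 8)*(2*2*(2 + 7)/(1 + 7**2 + 2*7)) = -47 - 60*2*9/(1 + 49 + 14) = -47 - 60*2*9/64 = -47 - 30*9/16 = -47 - 135/8 = -511/8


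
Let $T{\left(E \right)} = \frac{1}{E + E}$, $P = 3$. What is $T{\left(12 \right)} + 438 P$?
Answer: $\frac{31537}{24} \approx 1314.0$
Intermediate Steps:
$T{\left(E \right)} = \frac{1}{2 E}$
$T{\left(12 \right)} + 438 P = \frac{1}{2 \cdot 12} + 438 \cdot 3 = \frac{1}{2} \cdot \frac{1}{12} + 1314 = \frac{1}{24} + 1314 = \frac{31537}{24}$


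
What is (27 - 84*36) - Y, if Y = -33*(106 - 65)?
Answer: -1644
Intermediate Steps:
Y = -1353 (Y = -33*41 = -1353)
(27 - 84*36) - Y = (27 - 84*36) - 1*(-1353) = (27 - 3024) + 1353 = -2997 + 1353 = -1644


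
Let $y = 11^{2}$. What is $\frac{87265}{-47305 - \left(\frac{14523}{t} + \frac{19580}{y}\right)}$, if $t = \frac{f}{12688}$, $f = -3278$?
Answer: $\frac{143027335}{14335797} \approx 9.9769$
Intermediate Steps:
$t = - \frac{1639}{6344}$ ($t = - \frac{3278}{12688} = \left(-3278\right) \frac{1}{12688} = - \frac{1639}{6344} \approx -0.25835$)
$y = 121$
$\frac{87265}{-47305 - \left(\frac{14523}{t} + \frac{19580}{y}\right)} = \frac{87265}{-47305 - \left(\frac{14523}{- \frac{1639}{6344}} + \frac{19580}{121}\right)} = \frac{87265}{-47305 - \left(14523 \left(- \frac{6344}{1639}\right) + 19580 \cdot \frac{1}{121}\right)} = \frac{87265}{-47305 - \left(- \frac{92133912}{1639} + \frac{1780}{11}\right)} = \frac{87265}{-47305 - - \frac{91868692}{1639}} = \frac{87265}{-47305 + \frac{91868692}{1639}} = \frac{87265}{\frac{14335797}{1639}} = 87265 \cdot \frac{1639}{14335797} = \frac{143027335}{14335797}$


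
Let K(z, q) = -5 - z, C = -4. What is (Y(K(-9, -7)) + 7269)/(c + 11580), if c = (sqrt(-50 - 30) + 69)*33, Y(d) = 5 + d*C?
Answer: 33524702/64034523 - 319352*I*sqrt(5)/64034523 ≈ 0.52354 - 0.011152*I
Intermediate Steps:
Y(d) = 5 - 4*d (Y(d) = 5 + d*(-4) = 5 - 4*d)
c = 2277 + 132*I*sqrt(5) (c = (sqrt(-80) + 69)*33 = (4*I*sqrt(5) + 69)*33 = (69 + 4*I*sqrt(5))*33 = 2277 + 132*I*sqrt(5) ≈ 2277.0 + 295.16*I)
(Y(K(-9, -7)) + 7269)/(c + 11580) = ((5 - 4*(-5 - 1*(-9))) + 7269)/((2277 + 132*I*sqrt(5)) + 11580) = ((5 - 4*(-5 + 9)) + 7269)/(13857 + 132*I*sqrt(5)) = ((5 - 4*4) + 7269)/(13857 + 132*I*sqrt(5)) = ((5 - 16) + 7269)/(13857 + 132*I*sqrt(5)) = (-11 + 7269)/(13857 + 132*I*sqrt(5)) = 7258/(13857 + 132*I*sqrt(5))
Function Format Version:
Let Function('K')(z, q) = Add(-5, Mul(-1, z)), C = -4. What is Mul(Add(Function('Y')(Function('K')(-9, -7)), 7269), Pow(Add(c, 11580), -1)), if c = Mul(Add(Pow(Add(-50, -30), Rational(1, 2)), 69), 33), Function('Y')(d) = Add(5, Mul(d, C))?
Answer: Add(Rational(33524702, 64034523), Mul(Rational(-319352, 64034523), I, Pow(5, Rational(1, 2)))) ≈ Add(0.52354, Mul(-0.011152, I))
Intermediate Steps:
Function('Y')(d) = Add(5, Mul(-4, d)) (Function('Y')(d) = Add(5, Mul(d, -4)) = Add(5, Mul(-4, d)))
c = Add(2277, Mul(132, I, Pow(5, Rational(1, 2)))) (c = Mul(Add(Pow(-80, Rational(1, 2)), 69), 33) = Mul(Add(Mul(4, I, Pow(5, Rational(1, 2))), 69), 33) = Mul(Add(69, Mul(4, I, Pow(5, Rational(1, 2)))), 33) = Add(2277, Mul(132, I, Pow(5, Rational(1, 2)))) ≈ Add(2277.0, Mul(295.16, I)))
Mul(Add(Function('Y')(Function('K')(-9, -7)), 7269), Pow(Add(c, 11580), -1)) = Mul(Add(Add(5, Mul(-4, Add(-5, Mul(-1, -9)))), 7269), Pow(Add(Add(2277, Mul(132, I, Pow(5, Rational(1, 2)))), 11580), -1)) = Mul(Add(Add(5, Mul(-4, Add(-5, 9))), 7269), Pow(Add(13857, Mul(132, I, Pow(5, Rational(1, 2)))), -1)) = Mul(Add(Add(5, Mul(-4, 4)), 7269), Pow(Add(13857, Mul(132, I, Pow(5, Rational(1, 2)))), -1)) = Mul(Add(Add(5, -16), 7269), Pow(Add(13857, Mul(132, I, Pow(5, Rational(1, 2)))), -1)) = Mul(Add(-11, 7269), Pow(Add(13857, Mul(132, I, Pow(5, Rational(1, 2)))), -1)) = Mul(7258, Pow(Add(13857, Mul(132, I, Pow(5, Rational(1, 2)))), -1))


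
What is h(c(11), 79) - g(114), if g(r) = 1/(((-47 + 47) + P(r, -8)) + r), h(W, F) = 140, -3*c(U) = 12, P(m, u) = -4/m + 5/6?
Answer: 1832066/13087 ≈ 139.99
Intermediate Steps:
P(m, u) = ⅚ - 4/m (P(m, u) = -4/m + 5*(⅙) = -4/m + ⅚ = ⅚ - 4/m)
c(U) = -4 (c(U) = -⅓*12 = -4)
g(r) = 1/(⅚ + r - 4/r) (g(r) = 1/(((-47 + 47) + (⅚ - 4/r)) + r) = 1/((0 + (⅚ - 4/r)) + r) = 1/((⅚ - 4/r) + r) = 1/(⅚ + r - 4/r))
h(c(11), 79) - g(114) = 140 - 6*114/(-24 + 5*114 + 6*114²) = 140 - 6*114/(-24 + 570 + 6*12996) = 140 - 6*114/(-24 + 570 + 77976) = 140 - 6*114/78522 = 140 - 1*114/13087 = 140 - 114/13087 = 1832066/13087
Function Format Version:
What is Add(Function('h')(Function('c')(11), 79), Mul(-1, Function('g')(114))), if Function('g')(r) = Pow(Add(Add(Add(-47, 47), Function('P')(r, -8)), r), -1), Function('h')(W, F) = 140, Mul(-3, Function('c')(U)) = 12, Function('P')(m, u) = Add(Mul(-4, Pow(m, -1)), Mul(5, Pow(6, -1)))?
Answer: Rational(1832066, 13087) ≈ 139.99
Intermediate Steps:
Function('P')(m, u) = Add(Rational(5, 6), Mul(-4, Pow(m, -1))) (Function('P')(m, u) = Add(Mul(-4, Pow(m, -1)), Mul(5, Rational(1, 6))) = Add(Mul(-4, Pow(m, -1)), Rational(5, 6)) = Add(Rational(5, 6), Mul(-4, Pow(m, -1))))
Function('c')(U) = -4 (Function('c')(U) = Mul(Rational(-1, 3), 12) = -4)
Function('g')(r) = Pow(Add(Rational(5, 6), r, Mul(-4, Pow(r, -1))), -1) (Function('g')(r) = Pow(Add(Add(Add(-47, 47), Add(Rational(5, 6), Mul(-4, Pow(r, -1)))), r), -1) = Pow(Add(Add(0, Add(Rational(5, 6), Mul(-4, Pow(r, -1)))), r), -1) = Pow(Add(Add(Rational(5, 6), Mul(-4, Pow(r, -1))), r), -1) = Pow(Add(Rational(5, 6), r, Mul(-4, Pow(r, -1))), -1))
Add(Function('h')(Function('c')(11), 79), Mul(-1, Function('g')(114))) = Add(140, Mul(-1, Mul(6, 114, Pow(Add(-24, Mul(5, 114), Mul(6, Pow(114, 2))), -1)))) = Add(140, Mul(-1, Mul(6, 114, Pow(Add(-24, 570, Mul(6, 12996)), -1)))) = Add(140, Mul(-1, Mul(6, 114, Pow(Add(-24, 570, 77976), -1)))) = Add(140, Mul(-1, Mul(6, 114, Pow(78522, -1)))) = Add(140, Mul(-1, Mul(6, 114, Rational(1, 78522)))) = Add(140, Mul(-1, Rational(114, 13087))) = Add(140, Rational(-114, 13087)) = Rational(1832066, 13087)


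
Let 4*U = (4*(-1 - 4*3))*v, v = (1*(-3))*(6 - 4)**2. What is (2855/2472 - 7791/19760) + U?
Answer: 957155471/6105840 ≈ 156.76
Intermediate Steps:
v = -12 (v = -3*2**2 = -3*4 = -12)
U = 156 (U = ((4*(-1 - 4*3))*(-12))/4 = ((4*(-1 - 12))*(-12))/4 = ((4*(-13))*(-12))/4 = (-52*(-12))/4 = (1/4)*624 = 156)
(2855/2472 - 7791/19760) + U = (2855/2472 - 7791/19760) + 156 = 4644431/6105840 + 156 = 957155471/6105840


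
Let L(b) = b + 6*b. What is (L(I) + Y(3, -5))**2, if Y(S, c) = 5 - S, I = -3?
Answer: 361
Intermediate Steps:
L(b) = 7*b
(L(I) + Y(3, -5))**2 = (7*(-3) + (5 - 1*3))**2 = (-21 + (5 - 3))**2 = (-21 + 2)**2 = (-19)**2 = 361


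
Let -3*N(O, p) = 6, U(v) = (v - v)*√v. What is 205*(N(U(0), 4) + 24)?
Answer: 4510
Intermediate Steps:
U(v) = 0 (U(v) = 0*√v = 0)
N(O, p) = -2 (N(O, p) = -⅓*6 = -2)
205*(N(U(0), 4) + 24) = 205*(-2 + 24) = 205*22 = 4510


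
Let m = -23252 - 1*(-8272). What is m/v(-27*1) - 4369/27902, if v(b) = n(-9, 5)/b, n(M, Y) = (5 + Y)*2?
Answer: 564257777/27902 ≈ 20223.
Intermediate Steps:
m = -14980 (m = -23252 + 8272 = -14980)
n(M, Y) = 10 + 2*Y
v(b) = 20/b (v(b) = (10 + 2*5)/b = (10 + 10)/b = 20/b)
m/v(-27*1) - 4369/27902 = -14980/(20/((-27*1))) - 4369/27902 = -14980/(20/(-27)) - 4369*1/27902 = -14980/(20*(-1/27)) - 4369/27902 = -14980/(-20/27) - 4369/27902 = -14980*(-27/20) - 4369/27902 = 20223 - 4369/27902 = 564257777/27902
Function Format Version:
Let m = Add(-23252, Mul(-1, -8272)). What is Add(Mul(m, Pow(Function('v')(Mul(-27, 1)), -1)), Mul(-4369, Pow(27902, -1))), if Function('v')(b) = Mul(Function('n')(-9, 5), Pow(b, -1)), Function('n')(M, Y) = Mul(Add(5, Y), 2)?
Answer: Rational(564257777, 27902) ≈ 20223.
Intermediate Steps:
m = -14980 (m = Add(-23252, 8272) = -14980)
Function('n')(M, Y) = Add(10, Mul(2, Y))
Function('v')(b) = Mul(20, Pow(b, -1)) (Function('v')(b) = Mul(Add(10, Mul(2, 5)), Pow(b, -1)) = Mul(Add(10, 10), Pow(b, -1)) = Mul(20, Pow(b, -1)))
Add(Mul(m, Pow(Function('v')(Mul(-27, 1)), -1)), Mul(-4369, Pow(27902, -1))) = Add(Mul(-14980, Pow(Mul(20, Pow(Mul(-27, 1), -1)), -1)), Mul(-4369, Pow(27902, -1))) = Add(Mul(-14980, Pow(Mul(20, Pow(-27, -1)), -1)), Mul(-4369, Rational(1, 27902))) = Add(Mul(-14980, Pow(Mul(20, Rational(-1, 27)), -1)), Rational(-4369, 27902)) = Add(Mul(-14980, Pow(Rational(-20, 27), -1)), Rational(-4369, 27902)) = Add(Mul(-14980, Rational(-27, 20)), Rational(-4369, 27902)) = Add(20223, Rational(-4369, 27902)) = Rational(564257777, 27902)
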